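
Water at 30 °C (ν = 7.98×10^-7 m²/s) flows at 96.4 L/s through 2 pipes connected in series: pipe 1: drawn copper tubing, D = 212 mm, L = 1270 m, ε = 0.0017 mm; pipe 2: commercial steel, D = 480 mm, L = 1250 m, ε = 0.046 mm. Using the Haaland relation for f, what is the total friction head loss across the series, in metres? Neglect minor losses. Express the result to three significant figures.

H ≈ 28.7 m

Pipe 1: V = 2.731 m/s, Re = 7.26×10^5, ε/D = 8.02×10^-6, f = 0.01235, h_1 = f(L/D)V²/2g = 28.13 m
Pipe 2: V = 0.5327 m/s, Re = 3.20×10^5, ε/D = 9.58×10^-5, f = 0.01505, h_2 = f(L/D)V²/2g = 0.5670 m
Series → Q common, losses add: H = Σh = 28.69 m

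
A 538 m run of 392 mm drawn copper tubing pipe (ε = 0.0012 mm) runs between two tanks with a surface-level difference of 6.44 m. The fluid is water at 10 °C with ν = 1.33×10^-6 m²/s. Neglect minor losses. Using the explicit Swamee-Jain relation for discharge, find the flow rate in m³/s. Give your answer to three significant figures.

Q ≈ 0.332 m³/s

Swamee-Jain (Type II): Q = -0.965·√(gD⁵h_f/L)·ln[ε/(3.7D) + √(3.17ν²L/(gD³h_f))]
√(gD⁵h_f/L) = √(9.81·0.392⁵·6.44/538) = 0.03297
ε/(3.7D) = 8.27×10^-7; √(3.17ν²L/(gD³h_f)) = 2.82×10^-5
Q = -0.965·0.03297·ln(2.898×10^-5) = 0.3324 m³/s
Check: V = 2.75 m/s, Re = 8.12×10^5, f = 0.01209, h_f = 6.42 m ≈ 6.44 m ✓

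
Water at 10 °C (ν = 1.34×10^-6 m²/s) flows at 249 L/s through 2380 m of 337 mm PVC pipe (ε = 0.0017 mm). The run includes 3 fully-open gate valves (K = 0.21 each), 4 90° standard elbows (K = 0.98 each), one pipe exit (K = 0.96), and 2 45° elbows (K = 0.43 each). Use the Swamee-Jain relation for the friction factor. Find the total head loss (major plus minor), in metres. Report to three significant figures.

V = 4Q/(πD²) = 2.792 m/s; V²/2g = 0.3972 m
Re = 7.02×10^5, ε/D = 5.04×10^-6 → f = 0.01243 (Swamee-Jain)
Major: h_f = f(L/D)·V²/2g = 0.01243·7062·0.3972 = 34.87 m
Minor: ΣK = 6.37; h_m = ΣK·V²/2g = 2.530 m
Total H_L = 34.87 + 2.530 = 37.40 m

H_L ≈ 37.4 m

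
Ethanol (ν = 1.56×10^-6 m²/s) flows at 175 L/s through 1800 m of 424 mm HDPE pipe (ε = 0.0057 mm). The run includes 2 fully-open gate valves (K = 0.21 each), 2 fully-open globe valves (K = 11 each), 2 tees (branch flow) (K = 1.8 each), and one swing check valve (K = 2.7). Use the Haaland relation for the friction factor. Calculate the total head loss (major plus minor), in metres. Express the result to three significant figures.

V = 4Q/(πD²) = 1.239 m/s; V²/2g = 0.07829 m
Re = 3.37×10^5, ε/D = 1.34×10^-5 → f = 0.01415 (Haaland)
Major: h_f = f(L/D)·V²/2g = 0.01415·4245·0.07829 = 4.705 m
Minor: ΣK = 28.7; h_m = ΣK·V²/2g = 2.249 m
Total H_L = 4.705 + 2.249 = 6.953 m

H_L ≈ 6.95 m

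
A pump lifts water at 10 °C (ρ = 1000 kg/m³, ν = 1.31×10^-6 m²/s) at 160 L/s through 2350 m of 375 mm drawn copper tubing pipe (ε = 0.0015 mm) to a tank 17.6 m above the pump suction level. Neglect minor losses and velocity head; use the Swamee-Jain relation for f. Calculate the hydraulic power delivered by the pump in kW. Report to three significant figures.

P_hyd ≈ 41.9 kW

V = 4Q/(πD²) = 1.449 m/s; Re = 4.15×10^5; ε/D = 4.00×10^-6; f = 0.01360
h_f = f(L/D)V²/2g = 9.115 m
Total head H = z + h_f = 17.6 + 9.115 = 26.71 m
P_hyd = ρgQH = 1000·9.81·0.160·26.71 = 41.93 kW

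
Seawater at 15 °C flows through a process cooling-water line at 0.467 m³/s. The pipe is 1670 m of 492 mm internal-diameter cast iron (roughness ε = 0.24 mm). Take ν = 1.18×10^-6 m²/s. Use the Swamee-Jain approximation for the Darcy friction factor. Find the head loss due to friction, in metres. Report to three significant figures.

V = 4Q/(πD²) = 4·0.467/(π·0.492²) = 2.456 m/s
Re = VD/ν = 2.456·0.492/1.18×10^-6 = 1.02×10^6 → turbulent
ε/D = 0.24/492 = 4.88×10^-4
Swamee-Jain: f = 0.01721
h_f = f(L/D)V²/(2g) = 0.01721·(1670/0.492)·2.456²/(2·9.81) = 17.96 m

h_f ≈ 18.0 m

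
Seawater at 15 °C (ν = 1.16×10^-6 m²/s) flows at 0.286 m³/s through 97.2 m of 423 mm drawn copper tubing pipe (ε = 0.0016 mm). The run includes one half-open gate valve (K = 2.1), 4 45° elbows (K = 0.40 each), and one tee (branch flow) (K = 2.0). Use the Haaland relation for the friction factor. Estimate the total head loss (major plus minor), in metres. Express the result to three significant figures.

V = 4Q/(πD²) = 2.035 m/s; V²/2g = 0.2111 m
Re = 7.42×10^5, ε/D = 3.78×10^-6 → f = 0.01224 (Haaland)
Major: h_f = f(L/D)·V²/2g = 0.01224·229.8·0.2111 = 0.5938 m
Minor: ΣK = 5.70; h_m = ΣK·V²/2g = 1.203 m
Total H_L = 0.5938 + 1.203 = 1.797 m

H_L ≈ 1.80 m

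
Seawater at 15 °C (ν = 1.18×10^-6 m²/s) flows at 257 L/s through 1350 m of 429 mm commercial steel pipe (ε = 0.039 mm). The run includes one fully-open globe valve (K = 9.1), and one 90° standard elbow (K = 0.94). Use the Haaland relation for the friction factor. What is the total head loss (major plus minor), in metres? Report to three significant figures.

V = 4Q/(πD²) = 1.778 m/s; V²/2g = 0.1611 m
Re = 6.46×10^5, ε/D = 9.09×10^-5 → f = 0.01375 (Haaland)
Major: h_f = f(L/D)·V²/2g = 0.01375·3147·0.1611 = 6.974 m
Minor: ΣK = 10.0; h_m = ΣK·V²/2g = 1.618 m
Total H_L = 6.974 + 1.618 = 8.591 m

H_L ≈ 8.59 m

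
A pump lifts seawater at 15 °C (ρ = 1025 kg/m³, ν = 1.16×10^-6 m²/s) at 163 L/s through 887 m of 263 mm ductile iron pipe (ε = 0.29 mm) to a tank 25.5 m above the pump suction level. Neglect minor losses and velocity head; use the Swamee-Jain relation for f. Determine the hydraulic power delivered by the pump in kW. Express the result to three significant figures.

V = 4Q/(πD²) = 3.000 m/s; Re = 6.80×10^5; ε/D = 0.00110; f = 0.02063
h_f = f(L/D)V²/2g = 31.93 m
Total head H = z + h_f = 25.5 + 31.93 = 57.43 m
P_hyd = ρgQH = 1025·9.81·0.163·57.43 = 94.12 kW

P_hyd ≈ 94.1 kW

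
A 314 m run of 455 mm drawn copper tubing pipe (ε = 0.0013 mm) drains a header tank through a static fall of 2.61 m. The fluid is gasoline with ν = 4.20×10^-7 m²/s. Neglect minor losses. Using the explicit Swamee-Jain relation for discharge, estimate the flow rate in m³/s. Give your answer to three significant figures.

Swamee-Jain (Type II): Q = -0.965·√(gD⁵h_f/L)·ln[ε/(3.7D) + √(3.17ν²L/(gD³h_f))]
√(gD⁵h_f/L) = √(9.81·0.455⁵·2.61/314) = 0.03988
ε/(3.7D) = 7.72×10^-7; √(3.17ν²L/(gD³h_f)) = 8.53×10^-6
Q = -0.965·0.03988·ln(9.305×10^-6) = 0.4458 m³/s
Check: V = 2.74 m/s, Re = 2.97×10^6, f = 0.009884, h_f = 2.61 m ≈ 2.61 m ✓

Q ≈ 0.446 m³/s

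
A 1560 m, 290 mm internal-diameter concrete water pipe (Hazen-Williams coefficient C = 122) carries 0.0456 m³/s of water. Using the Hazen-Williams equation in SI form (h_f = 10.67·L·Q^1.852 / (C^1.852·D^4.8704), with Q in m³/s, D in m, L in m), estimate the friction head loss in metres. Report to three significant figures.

h_f ≈ 3.11 m

h_f = 10.67·1560·0.0456^1.852 / (122^1.852·0.290^4.8704) = 3.105 m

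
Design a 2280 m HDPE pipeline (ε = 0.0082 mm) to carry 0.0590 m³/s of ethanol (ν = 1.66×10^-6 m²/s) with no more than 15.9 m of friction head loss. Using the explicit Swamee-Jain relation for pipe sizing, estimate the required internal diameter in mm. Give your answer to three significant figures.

Swamee-Jain (Type III): D = 0.66·[ε^1.25·(LQ²/(gh_f))^4.75 + ν·Q^9.4·(L/(gh_f))^5.2]^0.04
LQ²/(gh_f) = 0.05088; L/(gh_f) = 14.62
Term 1 = ε^1.25·(…)^4.75 = 3.15×10^-13; Term 2 = ν·Q^9.4·(…)^5.2 = 5.29×10^-12
D = 0.66·(3.15×10^-13 + 5.29×10^-12)^0.04 = 0.2341 m = 234 mm
Check: V = 1.37 m/s, Re = 1.93×10^5, f = 0.01595, h_f = 14.9 m ≈ 15.9 m ✓

D ≈ 234 mm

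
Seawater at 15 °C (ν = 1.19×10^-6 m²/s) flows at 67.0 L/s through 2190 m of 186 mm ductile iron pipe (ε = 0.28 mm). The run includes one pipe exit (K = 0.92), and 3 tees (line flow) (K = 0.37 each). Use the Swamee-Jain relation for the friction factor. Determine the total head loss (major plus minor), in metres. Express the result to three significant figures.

V = 4Q/(πD²) = 2.466 m/s; V²/2g = 0.3099 m
Re = 3.85×10^5, ε/D = 0.00151 → f = 0.02246 (Swamee-Jain)
Major: h_f = f(L/D)·V²/2g = 0.02246·11774·0.3099 = 81.94 m
Minor: ΣK = 2.03; h_m = ΣK·V²/2g = 0.6291 m
Total H_L = 81.94 + 0.6291 = 82.57 m

H_L ≈ 82.6 m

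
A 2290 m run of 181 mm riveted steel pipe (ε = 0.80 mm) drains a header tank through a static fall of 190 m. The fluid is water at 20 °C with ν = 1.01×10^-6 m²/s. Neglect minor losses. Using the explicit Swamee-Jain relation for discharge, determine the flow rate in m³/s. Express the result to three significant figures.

Q ≈ 0.0814 m³/s

Swamee-Jain (Type II): Q = -0.965·√(gD⁵h_f/L)·ln[ε/(3.7D) + √(3.17ν²L/(gD³h_f))]
√(gD⁵h_f/L) = √(9.81·0.181⁵·190/2290) = 0.01257
ε/(3.7D) = 0.00119; √(3.17ν²L/(gD³h_f)) = 2.59×10^-5
Q = -0.965·0.01257·ln(0.001220) = 0.08140 m³/s
Check: V = 3.16 m/s, Re = 5.67×10^5, f = 0.02954, h_f = 191 m ≈ 190 m ✓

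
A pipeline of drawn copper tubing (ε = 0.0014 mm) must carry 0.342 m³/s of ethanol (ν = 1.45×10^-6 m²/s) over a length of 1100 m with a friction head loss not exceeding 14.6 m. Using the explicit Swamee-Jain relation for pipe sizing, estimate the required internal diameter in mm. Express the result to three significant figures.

Swamee-Jain (Type III): D = 0.66·[ε^1.25·(LQ²/(gh_f))^4.75 + ν·Q^9.4·(L/(gh_f))^5.2]^0.04
LQ²/(gh_f) = 0.8983; L/(gh_f) = 7.680
Term 1 = ε^1.25·(…)^4.75 = 2.89×10^-8; Term 2 = ν·Q^9.4·(…)^5.2 = 2.43×10^-6
D = 0.66·(2.89×10^-8 + 2.43×10^-6)^0.04 = 0.3937 m = 394 mm
Check: V = 2.81 m/s, Re = 7.63×10^5, f = 0.01223, h_f = 13.7 m ≈ 14.6 m ✓

D ≈ 394 mm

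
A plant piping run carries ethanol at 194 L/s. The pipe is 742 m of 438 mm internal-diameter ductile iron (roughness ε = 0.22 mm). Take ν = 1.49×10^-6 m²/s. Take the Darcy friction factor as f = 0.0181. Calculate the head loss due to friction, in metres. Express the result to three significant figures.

V = 4Q/(πD²) = 4·0.194/(π·0.438²) = 1.288 m/s
h_f = f(L/D)V²/(2g) = 0.01810·(742/0.438)·1.288²/(2·9.81) = 2.591 m

h_f ≈ 2.59 m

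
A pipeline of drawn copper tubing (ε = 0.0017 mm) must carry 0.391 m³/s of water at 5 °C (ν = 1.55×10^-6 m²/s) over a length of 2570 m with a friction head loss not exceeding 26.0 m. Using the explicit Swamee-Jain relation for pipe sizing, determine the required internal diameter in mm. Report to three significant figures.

Swamee-Jain (Type III): D = 0.66·[ε^1.25·(LQ²/(gh_f))^4.75 + ν·Q^9.4·(L/(gh_f))^5.2]^0.04
LQ²/(gh_f) = 1.540; L/(gh_f) = 10.08
Term 1 = ε^1.25·(…)^4.75 = 4.78×10^-7; Term 2 = ν·Q^9.4·(…)^5.2 = 3.75×10^-5
D = 0.66·(4.78×10^-7 + 3.75×10^-5)^0.04 = 0.4393 m = 439 mm
Check: V = 2.58 m/s, Re = 7.31×10^5, f = 0.01232, h_f = 24.5 m ≈ 26.0 m ✓

D ≈ 439 mm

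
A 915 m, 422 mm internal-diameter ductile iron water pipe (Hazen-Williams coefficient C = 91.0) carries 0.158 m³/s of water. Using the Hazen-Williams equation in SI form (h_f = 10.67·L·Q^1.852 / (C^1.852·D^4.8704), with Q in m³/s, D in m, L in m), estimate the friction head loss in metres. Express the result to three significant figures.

h_f ≈ 5.04 m

h_f = 10.67·915·0.158^1.852 / (91.0^1.852·0.422^4.8704) = 5.038 m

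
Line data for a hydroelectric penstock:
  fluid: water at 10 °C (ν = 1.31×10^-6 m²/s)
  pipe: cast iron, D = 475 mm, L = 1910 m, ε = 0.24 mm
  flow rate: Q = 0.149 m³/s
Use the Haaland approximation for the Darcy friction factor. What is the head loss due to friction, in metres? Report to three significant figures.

V = 4Q/(πD²) = 4·0.149/(π·0.475²) = 0.8408 m/s
Re = VD/ν = 0.8408·0.475/1.31×10^-6 = 3.05×10^5 → turbulent
ε/D = 0.24/475 = 5.05×10^-4
Haaland: f = 0.01809
h_f = f(L/D)V²/(2g) = 0.01809·(1910/0.475)·0.8408²/(2·9.81) = 2.620 m

h_f ≈ 2.62 m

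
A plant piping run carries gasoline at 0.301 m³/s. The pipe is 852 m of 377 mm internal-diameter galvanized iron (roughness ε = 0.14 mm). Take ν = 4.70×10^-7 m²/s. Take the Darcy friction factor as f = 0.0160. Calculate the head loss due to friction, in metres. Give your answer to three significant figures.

V = 4Q/(πD²) = 4·0.301/(π·0.377²) = 2.696 m/s
h_f = f(L/D)V²/(2g) = 0.01600·(852/0.377)·2.696²/(2·9.81) = 13.40 m

h_f ≈ 13.4 m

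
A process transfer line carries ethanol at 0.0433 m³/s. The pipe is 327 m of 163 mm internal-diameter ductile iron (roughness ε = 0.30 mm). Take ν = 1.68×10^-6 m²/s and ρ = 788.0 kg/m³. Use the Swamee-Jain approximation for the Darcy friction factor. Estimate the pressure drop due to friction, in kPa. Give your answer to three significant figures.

V = 4Q/(πD²) = 4·0.0433/(π·0.163²) = 2.075 m/s
Re = VD/ν = 2.075·0.163/1.68×10^-6 = 2.01×10^5 → turbulent
ε/D = 0.30/163 = 0.00184
Swamee-Jain: f = 0.02402
h_f = f(L/D)V²/(2g) = 0.02402·(327/0.163)·2.075²/(2·9.81) = 10.58 m
Δp = ρg·h_f = 788.0·9.81·10.58 = 81.75 kPa

Δp ≈ 81.7 kPa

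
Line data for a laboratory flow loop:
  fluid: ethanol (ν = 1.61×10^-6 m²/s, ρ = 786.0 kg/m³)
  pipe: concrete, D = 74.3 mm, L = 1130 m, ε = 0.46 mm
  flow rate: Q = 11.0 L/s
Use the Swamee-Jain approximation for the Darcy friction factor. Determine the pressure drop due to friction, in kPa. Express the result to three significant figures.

Δp ≈ 1280 kPa

V = 4Q/(πD²) = 4·0.0110/(π·0.0743²) = 2.537 m/s
Re = VD/ν = 2.537·0.0743/1.61×10^-6 = 1.17×10^5 → turbulent
ε/D = 0.46/74.3 = 0.00619
Swamee-Jain: f = 0.03336
h_f = f(L/D)V²/(2g) = 0.03336·(1130/0.0743)·2.537²/(2·9.81) = 166.5 m
Δp = ρg·h_f = 786.0·9.81·166.5 = 1284 kPa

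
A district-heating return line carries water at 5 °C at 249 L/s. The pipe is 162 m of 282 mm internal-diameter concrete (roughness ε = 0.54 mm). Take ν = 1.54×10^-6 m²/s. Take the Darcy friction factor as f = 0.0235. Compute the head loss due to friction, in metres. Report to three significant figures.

h_f ≈ 10.9 m

V = 4Q/(πD²) = 4·0.249/(π·0.282²) = 3.987 m/s
h_f = f(L/D)V²/(2g) = 0.02350·(162/0.282)·3.987²/(2·9.81) = 10.94 m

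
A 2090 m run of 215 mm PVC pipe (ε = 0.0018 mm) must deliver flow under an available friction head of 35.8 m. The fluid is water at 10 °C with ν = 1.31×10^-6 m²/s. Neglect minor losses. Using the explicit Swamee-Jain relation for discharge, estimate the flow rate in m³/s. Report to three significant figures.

Q ≈ 0.0825 m³/s

Swamee-Jain (Type II): Q = -0.965·√(gD⁵h_f/L)·ln[ε/(3.7D) + √(3.17ν²L/(gD³h_f))]
√(gD⁵h_f/L) = √(9.81·0.215⁵·35.8/2090) = 0.008786
ε/(3.7D) = 2.26×10^-6; √(3.17ν²L/(gD³h_f)) = 5.71×10^-5
Q = -0.965·0.008786·ln(5.934×10^-5) = 0.08252 m³/s
Check: V = 2.27 m/s, Re = 3.73×10^5, f = 0.01392, h_f = 35.6 m ≈ 35.8 m ✓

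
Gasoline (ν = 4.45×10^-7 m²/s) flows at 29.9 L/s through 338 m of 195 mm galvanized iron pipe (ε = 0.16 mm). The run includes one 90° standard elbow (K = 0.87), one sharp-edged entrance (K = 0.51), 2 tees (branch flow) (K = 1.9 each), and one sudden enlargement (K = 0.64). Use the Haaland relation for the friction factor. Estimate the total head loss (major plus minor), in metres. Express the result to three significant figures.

V = 4Q/(πD²) = 1.001 m/s; V²/2g = 0.05109 m
Re = 4.39×10^5, ε/D = 8.21×10^-4 → f = 0.01944 (Haaland)
Major: h_f = f(L/D)·V²/2g = 0.01944·1733·0.05109 = 1.721 m
Minor: ΣK = 5.82; h_m = ΣK·V²/2g = 0.2973 m
Total H_L = 1.721 + 0.2973 = 2.019 m

H_L ≈ 2.02 m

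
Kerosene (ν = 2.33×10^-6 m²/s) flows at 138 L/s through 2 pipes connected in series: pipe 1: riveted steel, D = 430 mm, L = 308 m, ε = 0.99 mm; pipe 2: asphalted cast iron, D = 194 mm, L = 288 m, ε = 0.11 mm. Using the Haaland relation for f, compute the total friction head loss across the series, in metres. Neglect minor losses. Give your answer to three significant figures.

H ≈ 30.8 m

Pipe 1: V = 0.9503 m/s, Re = 1.75×10^5, ε/D = 0.00230, f = 0.02518, h_1 = f(L/D)V²/2g = 0.8302 m
Pipe 2: V = 4.669 m/s, Re = 3.89×10^5, ε/D = 5.67×10^-4, f = 0.01819, h_2 = f(L/D)V²/2g = 30.00 m
Series → Q common, losses add: H = Σh = 30.83 m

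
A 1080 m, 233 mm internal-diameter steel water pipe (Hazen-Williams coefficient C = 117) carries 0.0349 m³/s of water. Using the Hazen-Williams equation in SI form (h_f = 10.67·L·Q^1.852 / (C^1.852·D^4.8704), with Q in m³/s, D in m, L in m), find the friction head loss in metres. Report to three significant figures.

h_f ≈ 4.11 m

h_f = 10.67·1080·0.0349^1.852 / (117^1.852·0.233^4.8704) = 4.110 m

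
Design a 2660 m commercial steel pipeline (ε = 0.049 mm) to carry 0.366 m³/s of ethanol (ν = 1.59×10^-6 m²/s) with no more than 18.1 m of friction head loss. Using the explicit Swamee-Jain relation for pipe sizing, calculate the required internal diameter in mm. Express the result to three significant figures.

D ≈ 475 mm

Swamee-Jain (Type III): D = 0.66·[ε^1.25·(LQ²/(gh_f))^4.75 + ν·Q^9.4·(L/(gh_f))^5.2]^0.04
LQ²/(gh_f) = 2.007; L/(gh_f) = 14.98
Term 1 = ε^1.25·(…)^4.75 = 1.12×10^-4; Term 2 = ν·Q^9.4·(…)^5.2 = 1.63×10^-4
D = 0.66·(1.12×10^-4 + 1.63×10^-4)^0.04 = 0.4754 m = 475 mm
Check: V = 2.06 m/s, Re = 6.16×10^5, f = 0.01418, h_f = 17.2 m ≈ 18.1 m ✓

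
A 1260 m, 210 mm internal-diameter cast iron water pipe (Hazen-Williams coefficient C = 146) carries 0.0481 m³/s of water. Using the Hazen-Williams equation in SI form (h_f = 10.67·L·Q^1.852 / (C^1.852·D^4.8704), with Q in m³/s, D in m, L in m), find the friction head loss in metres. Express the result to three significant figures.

h_f = 10.67·1260·0.0481^1.852 / (146^1.852·0.210^4.8704) = 9.562 m

h_f ≈ 9.56 m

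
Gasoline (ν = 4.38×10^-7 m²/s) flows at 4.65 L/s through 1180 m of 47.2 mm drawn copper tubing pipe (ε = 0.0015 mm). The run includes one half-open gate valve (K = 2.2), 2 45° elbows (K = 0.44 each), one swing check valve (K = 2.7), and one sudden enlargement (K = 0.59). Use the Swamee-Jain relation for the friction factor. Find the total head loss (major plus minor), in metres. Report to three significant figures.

H_L ≈ 136 m

V = 4Q/(πD²) = 2.658 m/s; V²/2g = 0.3600 m
Re = 2.86×10^5, ε/D = 3.18×10^-5 → f = 0.01486 (Swamee-Jain)
Major: h_f = f(L/D)·V²/2g = 0.01486·25000·0.3600 = 133.7 m
Minor: ΣK = 6.37; h_m = ΣK·V²/2g = 2.293 m
Total H_L = 133.7 + 2.293 = 136.0 m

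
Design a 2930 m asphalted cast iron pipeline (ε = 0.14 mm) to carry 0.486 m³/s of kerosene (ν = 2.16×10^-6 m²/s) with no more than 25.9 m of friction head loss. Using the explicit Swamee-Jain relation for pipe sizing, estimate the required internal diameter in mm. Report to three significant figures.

D ≈ 520 mm

Swamee-Jain (Type III): D = 0.66·[ε^1.25·(LQ²/(gh_f))^4.75 + ν·Q^9.4·(L/(gh_f))^5.2]^0.04
LQ²/(gh_f) = 2.724; L/(gh_f) = 11.53
Term 1 = ε^1.25·(…)^4.75 = 0.00178; Term 2 = ν·Q^9.4·(…)^5.2 = 8.14×10^-4
D = 0.66·(0.00178 + 8.14×10^-4)^0.04 = 0.5201 m = 520 mm
Check: V = 2.29 m/s, Re = 5.51×10^5, f = 0.01601, h_f = 24.1 m ≈ 25.9 m ✓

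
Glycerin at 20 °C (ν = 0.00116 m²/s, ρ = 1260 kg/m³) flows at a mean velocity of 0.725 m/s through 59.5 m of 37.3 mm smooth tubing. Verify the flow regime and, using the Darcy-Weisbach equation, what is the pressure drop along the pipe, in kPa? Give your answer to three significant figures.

Δp ≈ 1450 kPa

Re = VD/ν = 0.725·0.03730/0.00116 = 23.3 → laminar (Re < 2300)
f = 64/Re = 2.745
h_f = f(L/D)V²/(2g) = 2.745·(59.5/0.03730)·0.725²/(2·9.81) = 117.3 m
Δp = ρg·h_f = 1260·9.81·117.3 = 1450 kPa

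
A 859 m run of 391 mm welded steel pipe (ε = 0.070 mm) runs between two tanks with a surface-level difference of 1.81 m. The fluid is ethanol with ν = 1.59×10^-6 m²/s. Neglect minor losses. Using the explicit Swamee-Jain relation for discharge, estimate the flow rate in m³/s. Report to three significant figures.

Swamee-Jain (Type II): Q = -0.965·√(gD⁵h_f/L)·ln[ε/(3.7D) + √(3.17ν²L/(gD³h_f))]
√(gD⁵h_f/L) = √(9.81·0.391⁵·1.81/859) = 0.01374
ε/(3.7D) = 4.84×10^-5; √(3.17ν²L/(gD³h_f)) = 8.05×10^-5
Q = -0.965·0.01374·ln(1.289×10^-4) = 0.1188 m³/s
Check: V = 0.989 m/s, Re = 2.43×10^5, f = 0.01655, h_f = 1.81 m ≈ 1.81 m ✓

Q ≈ 0.119 m³/s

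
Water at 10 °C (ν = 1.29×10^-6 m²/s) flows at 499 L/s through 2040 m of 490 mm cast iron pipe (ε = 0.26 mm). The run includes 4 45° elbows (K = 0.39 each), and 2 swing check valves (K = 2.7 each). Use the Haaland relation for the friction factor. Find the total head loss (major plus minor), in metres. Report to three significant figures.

H_L ≈ 28.3 m

V = 4Q/(πD²) = 2.646 m/s; V²/2g = 0.3569 m
Re = 1.01×10^6, ε/D = 5.31×10^-4 → f = 0.01738 (Haaland)
Major: h_f = f(L/D)·V²/2g = 0.01738·4163·0.3569 = 25.82 m
Minor: ΣK = 6.96; h_m = ΣK·V²/2g = 2.484 m
Total H_L = 25.82 + 2.484 = 28.30 m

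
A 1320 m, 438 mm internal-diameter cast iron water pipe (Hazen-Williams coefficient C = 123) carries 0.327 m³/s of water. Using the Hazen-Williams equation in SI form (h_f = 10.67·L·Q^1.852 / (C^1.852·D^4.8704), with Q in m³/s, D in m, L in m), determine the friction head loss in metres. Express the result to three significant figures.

h_f = 10.67·1320·0.327^1.852 / (123^1.852·0.438^4.8704) = 13.35 m

h_f ≈ 13.3 m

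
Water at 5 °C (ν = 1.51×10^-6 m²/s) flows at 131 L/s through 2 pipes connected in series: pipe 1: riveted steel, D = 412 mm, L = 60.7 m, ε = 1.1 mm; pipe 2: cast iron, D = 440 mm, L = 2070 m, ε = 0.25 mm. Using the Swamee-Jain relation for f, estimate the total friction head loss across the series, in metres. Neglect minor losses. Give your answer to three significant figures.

Pipe 1: V = 0.9826 m/s, Re = 2.68×10^5, ε/D = 0.00267, f = 0.02603, h_1 = f(L/D)V²/2g = 0.1888 m
Pipe 2: V = 0.8615 m/s, Re = 2.51×10^5, ε/D = 5.68×10^-4, f = 0.01894, h_2 = f(L/D)V²/2g = 3.371 m
Series → Q common, losses add: H = Σh = 3.560 m

H ≈ 3.56 m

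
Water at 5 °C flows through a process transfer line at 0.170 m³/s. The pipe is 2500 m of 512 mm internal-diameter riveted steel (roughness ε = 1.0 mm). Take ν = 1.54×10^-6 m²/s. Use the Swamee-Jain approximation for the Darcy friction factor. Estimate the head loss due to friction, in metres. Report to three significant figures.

h_f ≈ 4.09 m

V = 4Q/(πD²) = 4·0.170/(π·0.512²) = 0.8257 m/s
Re = VD/ν = 0.8257·0.512/1.54×10^-6 = 2.75×10^5 → turbulent
ε/D = 1.0/512 = 0.00195
Swamee-Jain: f = 0.02410
h_f = f(L/D)V²/(2g) = 0.02410·(2500/0.512)·0.8257²/(2·9.81) = 4.088 m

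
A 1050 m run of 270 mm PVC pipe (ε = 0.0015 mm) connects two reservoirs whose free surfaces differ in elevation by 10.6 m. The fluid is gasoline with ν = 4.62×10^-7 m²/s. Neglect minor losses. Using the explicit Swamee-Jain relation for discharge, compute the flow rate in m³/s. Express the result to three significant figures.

Q ≈ 0.124 m³/s

Swamee-Jain (Type II): Q = -0.965·√(gD⁵h_f/L)·ln[ε/(3.7D) + √(3.17ν²L/(gD³h_f))]
√(gD⁵h_f/L) = √(9.81·0.270⁵·10.6/1050) = 0.01192
ε/(3.7D) = 1.50×10^-6; √(3.17ν²L/(gD³h_f)) = 1.86×10^-5
Q = -0.965·0.01192·ln(2.013×10^-5) = 0.1244 m³/s
Check: V = 2.17 m/s, Re = 1.27×10^6, f = 0.01132, h_f = 10.6 m ≈ 10.6 m ✓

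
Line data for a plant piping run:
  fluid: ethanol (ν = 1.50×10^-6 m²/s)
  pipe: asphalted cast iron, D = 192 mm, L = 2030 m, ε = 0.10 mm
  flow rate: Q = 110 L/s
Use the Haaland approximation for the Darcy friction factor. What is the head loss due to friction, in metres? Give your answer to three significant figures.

V = 4Q/(πD²) = 4·0.110/(π·0.192²) = 3.799 m/s
Re = VD/ν = 3.799·0.192/1.50×10^-6 = 4.86×10^5 → turbulent
ε/D = 0.10/192 = 5.21×10^-4
Haaland: f = 0.01773
h_f = f(L/D)V²/(2g) = 0.01773·(2030/0.192)·3.799²/(2·9.81) = 137.9 m

h_f ≈ 138 m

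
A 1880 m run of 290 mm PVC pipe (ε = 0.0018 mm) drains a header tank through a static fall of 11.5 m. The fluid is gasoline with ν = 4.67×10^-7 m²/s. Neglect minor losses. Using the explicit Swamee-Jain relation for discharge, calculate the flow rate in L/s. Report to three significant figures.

Q ≈ 114 L/s

Swamee-Jain (Type II): Q = -0.965·√(gD⁵h_f/L)·ln[ε/(3.7D) + √(3.17ν²L/(gD³h_f))]
√(gD⁵h_f/L) = √(9.81·0.290⁵·11.5/1880) = 0.01109
ε/(3.7D) = 1.68×10^-6; √(3.17ν²L/(gD³h_f)) = 2.17×10^-5
Q = -0.965·0.01109·ln(2.341×10^-5) = 0.1142 m³/s
Check: V = 1.73 m/s, Re = 1.07×10^6, f = 0.01163, h_f = 11.5 m ≈ 11.5 m ✓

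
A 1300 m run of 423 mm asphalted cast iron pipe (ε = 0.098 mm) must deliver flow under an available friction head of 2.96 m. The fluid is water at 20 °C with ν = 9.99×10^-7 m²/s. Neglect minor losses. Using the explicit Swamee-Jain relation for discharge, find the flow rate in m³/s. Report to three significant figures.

Swamee-Jain (Type II): Q = -0.965·√(gD⁵h_f/L)·ln[ε/(3.7D) + √(3.17ν²L/(gD³h_f))]
√(gD⁵h_f/L) = √(9.81·0.423⁵·2.96/1300) = 0.01739
ε/(3.7D) = 6.26×10^-5; √(3.17ν²L/(gD³h_f)) = 4.33×10^-5
Q = -0.965·0.01739·ln(1.059×10^-4) = 0.1536 m³/s
Check: V = 1.09 m/s, Re = 4.63×10^5, f = 0.01590, h_f = 2.98 m ≈ 2.96 m ✓

Q ≈ 0.154 m³/s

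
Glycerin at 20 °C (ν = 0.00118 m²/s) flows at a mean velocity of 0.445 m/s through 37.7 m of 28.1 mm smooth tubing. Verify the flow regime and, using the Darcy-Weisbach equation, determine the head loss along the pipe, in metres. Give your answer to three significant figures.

h_f ≈ 81.8 m

Re = VD/ν = 0.445·0.02810/0.00118 = 10.6 → laminar (Re < 2300)
f = 64/Re = 6.039
h_f = f(L/D)V²/(2g) = 6.039·(37.7/0.02810)·0.445²/(2·9.81) = 81.78 m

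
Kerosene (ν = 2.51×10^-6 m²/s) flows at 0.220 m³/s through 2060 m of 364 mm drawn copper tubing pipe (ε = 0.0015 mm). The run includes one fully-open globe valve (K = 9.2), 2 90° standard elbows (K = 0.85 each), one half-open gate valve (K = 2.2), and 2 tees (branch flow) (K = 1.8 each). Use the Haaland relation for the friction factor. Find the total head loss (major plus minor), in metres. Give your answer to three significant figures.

H_L ≈ 22.3 m

V = 4Q/(πD²) = 2.114 m/s; V²/2g = 0.2278 m
Re = 3.07×10^5, ε/D = 4.12×10^-6 → f = 0.01432 (Haaland)
Major: h_f = f(L/D)·V²/2g = 0.01432·5659·0.2278 = 18.46 m
Minor: ΣK = 16.7; h_m = ΣK·V²/2g = 3.804 m
Total H_L = 18.46 + 3.804 = 22.26 m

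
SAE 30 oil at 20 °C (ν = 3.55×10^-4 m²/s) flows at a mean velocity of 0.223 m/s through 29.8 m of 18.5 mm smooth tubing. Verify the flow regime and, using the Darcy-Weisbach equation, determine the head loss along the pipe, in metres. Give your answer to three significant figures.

Re = VD/ν = 0.223·0.01850/3.55×10^-4 = 11.6 → laminar (Re < 2300)
f = 64/Re = 5.507
h_f = f(L/D)V²/(2g) = 5.507·(29.8/0.01850)·0.223²/(2·9.81) = 22.48 m

h_f ≈ 22.5 m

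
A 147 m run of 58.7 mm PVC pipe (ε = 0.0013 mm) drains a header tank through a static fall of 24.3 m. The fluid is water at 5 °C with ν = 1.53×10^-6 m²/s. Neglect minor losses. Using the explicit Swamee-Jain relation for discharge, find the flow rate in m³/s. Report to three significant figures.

Swamee-Jain (Type II): Q = -0.965·√(gD⁵h_f/L)·ln[ε/(3.7D) + √(3.17ν²L/(gD³h_f))]
√(gD⁵h_f/L) = √(9.81·0.0587⁵·24.3/147) = 0.001063
ε/(3.7D) = 5.99×10^-6; √(3.17ν²L/(gD³h_f)) = 1.50×10^-4
Q = -0.965·0.001063·ln(1.564×10^-4) = 0.008990 m³/s
Check: V = 3.32 m/s, Re = 1.27×10^5, f = 0.01715, h_f = 24.2 m ≈ 24.3 m ✓

Q ≈ 0.00899 m³/s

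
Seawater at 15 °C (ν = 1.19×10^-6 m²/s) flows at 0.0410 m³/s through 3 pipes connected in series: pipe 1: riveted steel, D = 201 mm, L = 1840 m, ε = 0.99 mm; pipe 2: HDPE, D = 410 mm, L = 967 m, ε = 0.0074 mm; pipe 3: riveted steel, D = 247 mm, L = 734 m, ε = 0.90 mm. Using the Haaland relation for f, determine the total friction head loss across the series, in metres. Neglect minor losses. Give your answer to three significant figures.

Pipe 1: V = 1.292 m/s, Re = 2.18×10^5, ε/D = 0.00493, f = 0.03069, h_1 = f(L/D)V²/2g = 23.91 m
Pipe 2: V = 0.3105 m/s, Re = 1.07×10^5, ε/D = 1.80×10^-5, f = 0.01765, h_2 = f(L/D)V²/2g = 0.2046 m
Pipe 3: V = 0.8557 m/s, Re = 1.78×10^5, ε/D = 0.00364, f = 0.02830, h_3 = f(L/D)V²/2g = 3.139 m
Series → Q common, losses add: H = Σh = 27.25 m

H ≈ 27.3 m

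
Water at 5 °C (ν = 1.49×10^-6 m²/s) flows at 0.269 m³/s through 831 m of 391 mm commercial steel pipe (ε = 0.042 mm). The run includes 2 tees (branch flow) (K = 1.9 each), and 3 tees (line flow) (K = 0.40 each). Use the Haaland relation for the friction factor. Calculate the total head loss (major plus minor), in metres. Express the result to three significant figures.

V = 4Q/(πD²) = 2.240 m/s; V²/2g = 0.2558 m
Re = 5.88×10^5, ε/D = 1.07×10^-4 → f = 0.01410 (Haaland)
Major: h_f = f(L/D)·V²/2g = 0.01410·2125·0.2558 = 7.664 m
Minor: ΣK = 5.00; h_m = ΣK·V²/2g = 1.279 m
Total H_L = 7.664 + 1.279 = 8.943 m

H_L ≈ 8.94 m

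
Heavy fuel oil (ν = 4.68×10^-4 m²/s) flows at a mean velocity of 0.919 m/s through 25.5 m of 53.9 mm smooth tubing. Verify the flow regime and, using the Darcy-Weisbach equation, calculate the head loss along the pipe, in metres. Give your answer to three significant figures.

h_f ≈ 12.3 m

Re = VD/ν = 0.919·0.05390/4.68×10^-4 = 106 → laminar (Re < 2300)
f = 64/Re = 0.6047
h_f = f(L/D)V²/(2g) = 0.6047·(25.5/0.05390)·0.919²/(2·9.81) = 12.31 m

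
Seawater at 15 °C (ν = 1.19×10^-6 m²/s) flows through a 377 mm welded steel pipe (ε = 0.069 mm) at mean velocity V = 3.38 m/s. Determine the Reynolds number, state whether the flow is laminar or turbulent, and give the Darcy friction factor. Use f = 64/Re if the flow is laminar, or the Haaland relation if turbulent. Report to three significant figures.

Re ≈ 1.07×10^6; turbulent; f ≈ 0.0144

Re = VD/ν = 3.380·0.377/1.19×10^-6 = 1.07×10^6
Re > 4000 → turbulent; ε/D = 1.83×10^-4
Haaland: f = 0.01435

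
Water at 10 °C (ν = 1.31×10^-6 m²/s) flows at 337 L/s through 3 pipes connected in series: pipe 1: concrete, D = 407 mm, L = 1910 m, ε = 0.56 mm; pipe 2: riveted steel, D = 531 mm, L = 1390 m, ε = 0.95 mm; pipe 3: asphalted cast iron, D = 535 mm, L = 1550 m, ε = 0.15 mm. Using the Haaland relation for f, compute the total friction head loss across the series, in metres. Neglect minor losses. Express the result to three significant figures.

Pipe 1: V = 2.590 m/s, Re = 8.05×10^5, ε/D = 0.00138, f = 0.02156, h_1 = f(L/D)V²/2g = 34.60 m
Pipe 2: V = 1.522 m/s, Re = 6.17×10^5, ε/D = 0.00179, f = 0.02307, h_2 = f(L/D)V²/2g = 7.128 m
Pipe 3: V = 1.499 m/s, Re = 6.12×10^5, ε/D = 2.80×10^-4, f = 0.01579, h_3 = f(L/D)V²/2g = 5.241 m
Series → Q common, losses add: H = Σh = 46.97 m

H ≈ 47.0 m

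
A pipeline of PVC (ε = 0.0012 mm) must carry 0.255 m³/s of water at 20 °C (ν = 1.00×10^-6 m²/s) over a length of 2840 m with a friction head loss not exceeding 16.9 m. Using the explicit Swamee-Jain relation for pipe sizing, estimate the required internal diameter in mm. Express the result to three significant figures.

Swamee-Jain (Type III): D = 0.66·[ε^1.25·(LQ²/(gh_f))^4.75 + ν·Q^9.4·(L/(gh_f))^5.2]^0.04
LQ²/(gh_f) = 1.114; L/(gh_f) = 17.13
Term 1 = ε^1.25·(…)^4.75 = 6.63×10^-8; Term 2 = ν·Q^9.4·(…)^5.2 = 6.87×10^-6
D = 0.66·(6.63×10^-8 + 6.87×10^-6)^0.04 = 0.4104 m = 410 mm
Check: V = 1.93 m/s, Re = 7.91×10^5, f = 0.01214, h_f = 15.9 m ≈ 16.9 m ✓

D ≈ 410 mm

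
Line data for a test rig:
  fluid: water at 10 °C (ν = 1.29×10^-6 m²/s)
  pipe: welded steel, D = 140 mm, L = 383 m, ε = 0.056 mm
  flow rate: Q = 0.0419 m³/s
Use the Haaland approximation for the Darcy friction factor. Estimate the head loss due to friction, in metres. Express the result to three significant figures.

h_f ≈ 18.1 m

V = 4Q/(πD²) = 4·0.0419/(π·0.140²) = 2.722 m/s
Re = VD/ν = 2.722·0.140/1.29×10^-6 = 2.95×10^5 → turbulent
ε/D = 0.056/140 = 4.00×10^-4
Haaland: f = 0.01749
h_f = f(L/D)V²/(2g) = 0.01749·(383/0.140)·2.722²/(2·9.81) = 18.07 m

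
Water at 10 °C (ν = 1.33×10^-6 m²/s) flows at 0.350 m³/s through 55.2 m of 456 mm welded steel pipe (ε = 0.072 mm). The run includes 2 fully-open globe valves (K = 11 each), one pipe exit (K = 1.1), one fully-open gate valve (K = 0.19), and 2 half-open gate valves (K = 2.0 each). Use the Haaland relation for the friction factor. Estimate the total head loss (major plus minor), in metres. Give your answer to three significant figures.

H_L ≈ 6.80 m

V = 4Q/(πD²) = 2.143 m/s; V²/2g = 0.2341 m
Re = 7.35×10^5, ε/D = 1.58×10^-4 → f = 0.01440 (Haaland)
Major: h_f = f(L/D)·V²/2g = 0.01440·121.1·0.2341 = 0.4082 m
Minor: ΣK = 27.3; h_m = ΣK·V²/2g = 6.389 m
Total H_L = 0.4082 + 6.389 = 6.797 m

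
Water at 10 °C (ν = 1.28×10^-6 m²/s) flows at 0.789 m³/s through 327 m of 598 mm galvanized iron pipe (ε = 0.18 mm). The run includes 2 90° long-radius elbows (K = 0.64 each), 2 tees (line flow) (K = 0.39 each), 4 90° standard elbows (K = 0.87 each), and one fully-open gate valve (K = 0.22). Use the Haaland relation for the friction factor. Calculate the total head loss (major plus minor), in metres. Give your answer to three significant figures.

V = 4Q/(πD²) = 2.809 m/s; V²/2g = 0.4022 m
Re = 1.31×10^6, ε/D = 3.01×10^-4 → f = 0.01547 (Haaland)
Major: h_f = f(L/D)·V²/2g = 0.01547·546.8·0.4022 = 3.402 m
Minor: ΣK = 5.76; h_m = ΣK·V²/2g = 2.317 m
Total H_L = 3.402 + 2.317 = 5.719 m

H_L ≈ 5.72 m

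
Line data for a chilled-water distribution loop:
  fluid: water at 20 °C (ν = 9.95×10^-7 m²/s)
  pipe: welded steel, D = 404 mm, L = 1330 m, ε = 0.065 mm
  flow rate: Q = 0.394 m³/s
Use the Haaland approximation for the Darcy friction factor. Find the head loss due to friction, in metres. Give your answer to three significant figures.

V = 4Q/(πD²) = 4·0.394/(π·0.404²) = 3.074 m/s
Re = VD/ν = 3.074·0.404/9.95×10^-7 = 1.25×10^6 → turbulent
ε/D = 0.065/404 = 1.61×10^-4
Haaland: f = 0.01397
h_f = f(L/D)V²/(2g) = 0.01397·(1330/0.404)·3.074²/(2·9.81) = 22.14 m

h_f ≈ 22.1 m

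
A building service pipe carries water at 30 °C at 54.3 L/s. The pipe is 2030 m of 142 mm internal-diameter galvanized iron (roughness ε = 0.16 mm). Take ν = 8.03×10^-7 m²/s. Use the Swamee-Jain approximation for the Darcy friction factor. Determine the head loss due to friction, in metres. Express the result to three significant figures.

h_f ≈ 178 m

V = 4Q/(πD²) = 4·0.0543/(π·0.142²) = 3.429 m/s
Re = VD/ν = 3.429·0.142/8.03×10^-7 = 6.06×10^5 → turbulent
ε/D = 0.16/142 = 0.00113
Swamee-Jain: f = 0.02079
h_f = f(L/D)V²/(2g) = 0.02079·(2030/0.142)·3.429²/(2·9.81) = 178.1 m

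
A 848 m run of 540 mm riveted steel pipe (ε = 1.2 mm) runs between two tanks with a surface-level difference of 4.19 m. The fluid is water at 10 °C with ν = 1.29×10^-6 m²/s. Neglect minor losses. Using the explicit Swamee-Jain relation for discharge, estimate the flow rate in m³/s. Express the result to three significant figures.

Q ≈ 0.336 m³/s

Swamee-Jain (Type II): Q = -0.965·√(gD⁵h_f/L)·ln[ε/(3.7D) + √(3.17ν²L/(gD³h_f))]
√(gD⁵h_f/L) = √(9.81·0.540⁵·4.19/848) = 0.04718
ε/(3.7D) = 6.01×10^-4; √(3.17ν²L/(gD³h_f)) = 2.63×10^-5
Q = -0.965·0.04718·ln(6.269×10^-4) = 0.3357 m³/s
Check: V = 1.47 m/s, Re = 6.14×10^5, f = 0.02447, h_f = 4.21 m ≈ 4.19 m ✓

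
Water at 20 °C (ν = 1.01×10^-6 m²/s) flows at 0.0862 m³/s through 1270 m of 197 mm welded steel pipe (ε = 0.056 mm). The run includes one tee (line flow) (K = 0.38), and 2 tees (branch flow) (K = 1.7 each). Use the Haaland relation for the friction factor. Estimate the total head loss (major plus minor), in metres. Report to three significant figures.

H_L ≈ 43.4 m

V = 4Q/(πD²) = 2.828 m/s; V²/2g = 0.4076 m
Re = 5.52×10^5, ε/D = 2.84×10^-4 → f = 0.01593 (Haaland)
Major: h_f = f(L/D)·V²/2g = 0.01593·6447·0.4076 = 41.85 m
Minor: ΣK = 3.78; h_m = ΣK·V²/2g = 1.541 m
Total H_L = 41.85 + 1.541 = 43.39 m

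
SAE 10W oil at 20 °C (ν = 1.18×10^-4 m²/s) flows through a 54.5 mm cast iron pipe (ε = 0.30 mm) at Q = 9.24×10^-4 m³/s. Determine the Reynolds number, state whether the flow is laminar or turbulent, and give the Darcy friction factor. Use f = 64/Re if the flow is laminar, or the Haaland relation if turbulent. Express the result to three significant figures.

V = 4Q/(πD²) = 0.3961 m/s
Re = VD/ν = 0.3961·0.0545/1.18×10^-4 = 183
Re < 2300 → laminar → f = 64/Re = 0.3498

Re ≈ 183; laminar; f = 64/Re ≈ 0.350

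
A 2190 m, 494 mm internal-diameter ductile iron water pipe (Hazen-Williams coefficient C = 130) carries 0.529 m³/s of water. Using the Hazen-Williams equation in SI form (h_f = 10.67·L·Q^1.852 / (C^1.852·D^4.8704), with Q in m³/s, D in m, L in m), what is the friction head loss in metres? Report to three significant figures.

h_f = 10.67·2190·0.529^1.852 / (130^1.852·0.494^4.8704) = 27.11 m

h_f ≈ 27.1 m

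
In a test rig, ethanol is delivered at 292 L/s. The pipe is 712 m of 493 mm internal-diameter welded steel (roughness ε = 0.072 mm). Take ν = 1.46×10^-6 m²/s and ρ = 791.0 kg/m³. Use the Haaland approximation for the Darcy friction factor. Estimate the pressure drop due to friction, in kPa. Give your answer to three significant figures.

Δp ≈ 19.7 kPa

V = 4Q/(πD²) = 4·0.292/(π·0.493²) = 1.530 m/s
Re = VD/ν = 1.530·0.493/1.46×10^-6 = 5.17×10^5 → turbulent
ε/D = 0.072/493 = 1.46×10^-4
Haaland: f = 0.01471
h_f = f(L/D)V²/(2g) = 0.01471·(712/0.493)·1.530²/(2·9.81) = 2.534 m
Δp = ρg·h_f = 791.0·9.81·2.534 = 19.66 kPa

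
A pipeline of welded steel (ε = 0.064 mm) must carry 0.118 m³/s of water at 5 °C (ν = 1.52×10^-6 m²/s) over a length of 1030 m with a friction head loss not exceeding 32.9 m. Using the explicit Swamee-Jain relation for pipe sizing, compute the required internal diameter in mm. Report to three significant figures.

Swamee-Jain (Type III): D = 0.66·[ε^1.25·(LQ²/(gh_f))^4.75 + ν·Q^9.4·(L/(gh_f))^5.2]^0.04
LQ²/(gh_f) = 0.04444; L/(gh_f) = 3.191
Term 1 = ε^1.25·(…)^4.75 = 2.16×10^-12; Term 2 = ν·Q^9.4·(…)^5.2 = 1.20×10^-12
D = 0.66·(2.16×10^-12 + 1.20×10^-12)^0.04 = 0.2294 m = 229 mm
Check: V = 2.86 m/s, Re = 4.31×10^5, f = 0.01639, h_f = 30.6 m ≈ 32.9 m ✓

D ≈ 229 mm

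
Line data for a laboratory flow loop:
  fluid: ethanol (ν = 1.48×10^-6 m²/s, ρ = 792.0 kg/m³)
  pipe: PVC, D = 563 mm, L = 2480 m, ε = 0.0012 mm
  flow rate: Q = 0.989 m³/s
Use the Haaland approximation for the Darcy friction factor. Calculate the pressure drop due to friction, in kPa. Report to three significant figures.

V = 4Q/(πD²) = 4·0.989/(π·0.563²) = 3.973 m/s
Re = VD/ν = 3.973·0.563/1.48×10^-6 = 1.51×10^6 → turbulent
ε/D = 0.0012/563 = 2.13×10^-6
Haaland: f = 0.01087
h_f = f(L/D)V²/(2g) = 0.01087·(2480/0.563)·3.973²/(2·9.81) = 38.51 m
Δp = ρg·h_f = 792.0·9.81·38.51 = 299.2 kPa

Δp ≈ 299 kPa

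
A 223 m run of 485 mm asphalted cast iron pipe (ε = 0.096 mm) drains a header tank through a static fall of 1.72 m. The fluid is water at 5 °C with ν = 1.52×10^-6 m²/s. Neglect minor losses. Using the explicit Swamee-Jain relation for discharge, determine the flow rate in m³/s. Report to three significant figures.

Swamee-Jain (Type II): Q = -0.965·√(gD⁵h_f/L)·ln[ε/(3.7D) + √(3.17ν²L/(gD³h_f))]
√(gD⁵h_f/L) = √(9.81·0.485⁵·1.72/223) = 0.04506
ε/(3.7D) = 5.35×10^-5; √(3.17ν²L/(gD³h_f)) = 2.91×10^-5
Q = -0.965·0.04506·ln(8.263×10^-5) = 0.4088 m³/s
Check: V = 2.21 m/s, Re = 7.06×10^5, f = 0.01508, h_f = 1.73 m ≈ 1.72 m ✓

Q ≈ 0.409 m³/s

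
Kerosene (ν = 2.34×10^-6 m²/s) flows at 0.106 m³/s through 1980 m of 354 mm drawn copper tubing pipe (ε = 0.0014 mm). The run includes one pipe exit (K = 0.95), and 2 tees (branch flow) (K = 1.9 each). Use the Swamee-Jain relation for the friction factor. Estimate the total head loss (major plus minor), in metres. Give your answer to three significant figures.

V = 4Q/(πD²) = 1.077 m/s; V²/2g = 0.05912 m
Re = 1.63×10^5, ε/D = 3.95×10^-6 → f = 0.01620 (Swamee-Jain)
Major: h_f = f(L/D)·V²/2g = 0.01620·5593·0.05912 = 5.358 m
Minor: ΣK = 4.75; h_m = ΣK·V²/2g = 0.2808 m
Total H_L = 5.358 + 0.2808 = 5.639 m

H_L ≈ 5.64 m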